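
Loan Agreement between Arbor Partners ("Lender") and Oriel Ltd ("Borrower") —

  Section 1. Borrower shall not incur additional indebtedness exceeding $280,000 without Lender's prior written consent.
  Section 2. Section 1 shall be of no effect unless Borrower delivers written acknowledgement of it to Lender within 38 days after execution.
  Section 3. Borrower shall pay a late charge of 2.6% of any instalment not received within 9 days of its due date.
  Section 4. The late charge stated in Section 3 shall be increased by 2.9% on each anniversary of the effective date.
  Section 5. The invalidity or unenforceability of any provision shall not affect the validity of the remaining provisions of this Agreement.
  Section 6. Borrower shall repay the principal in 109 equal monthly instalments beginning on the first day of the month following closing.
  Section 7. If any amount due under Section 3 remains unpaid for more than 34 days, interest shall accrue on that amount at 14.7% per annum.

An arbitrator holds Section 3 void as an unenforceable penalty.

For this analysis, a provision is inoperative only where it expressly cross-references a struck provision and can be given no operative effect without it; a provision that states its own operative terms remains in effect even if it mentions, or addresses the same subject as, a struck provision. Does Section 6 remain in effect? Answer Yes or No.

Section 3 is struck. Section 4 operates only by reference to Section 3, so it falls with Section 3. Section 7 does nothing except set the default interest on the late charge by reference to Section 3; with Section 3 gone it has no independent effect and is inoperative. Under the severability clause in Section 5, the remaining provisions continue in force. That leaves Section 1, Section 2, Section 5, and Section 6 in effect. Section 6 is among the surviving provisions, so the answer is yes.

Yes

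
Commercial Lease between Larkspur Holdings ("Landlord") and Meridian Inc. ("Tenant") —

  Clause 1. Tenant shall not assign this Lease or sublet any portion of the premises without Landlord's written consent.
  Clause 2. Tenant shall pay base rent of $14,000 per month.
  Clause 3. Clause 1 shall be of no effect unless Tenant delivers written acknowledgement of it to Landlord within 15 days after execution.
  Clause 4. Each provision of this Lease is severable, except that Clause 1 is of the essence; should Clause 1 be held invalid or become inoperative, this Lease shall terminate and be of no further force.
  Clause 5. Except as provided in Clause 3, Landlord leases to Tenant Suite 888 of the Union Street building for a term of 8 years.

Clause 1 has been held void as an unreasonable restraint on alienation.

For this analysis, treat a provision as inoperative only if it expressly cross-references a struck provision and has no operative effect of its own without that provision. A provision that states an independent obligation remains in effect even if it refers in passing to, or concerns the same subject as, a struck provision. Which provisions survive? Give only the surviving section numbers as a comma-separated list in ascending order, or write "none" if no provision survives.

Clause 1 is struck. Clause 3 merely fixes the acknowledgement condition for Clause 1; with Clause 1 gone it has nothing to operate on and falls away. Clause 4 makes Clause 1 an essential term, and Clause 1 is the provision held invalid; under Clause 4, the entire Lease is therefore void. No provision of the Lease survives.

none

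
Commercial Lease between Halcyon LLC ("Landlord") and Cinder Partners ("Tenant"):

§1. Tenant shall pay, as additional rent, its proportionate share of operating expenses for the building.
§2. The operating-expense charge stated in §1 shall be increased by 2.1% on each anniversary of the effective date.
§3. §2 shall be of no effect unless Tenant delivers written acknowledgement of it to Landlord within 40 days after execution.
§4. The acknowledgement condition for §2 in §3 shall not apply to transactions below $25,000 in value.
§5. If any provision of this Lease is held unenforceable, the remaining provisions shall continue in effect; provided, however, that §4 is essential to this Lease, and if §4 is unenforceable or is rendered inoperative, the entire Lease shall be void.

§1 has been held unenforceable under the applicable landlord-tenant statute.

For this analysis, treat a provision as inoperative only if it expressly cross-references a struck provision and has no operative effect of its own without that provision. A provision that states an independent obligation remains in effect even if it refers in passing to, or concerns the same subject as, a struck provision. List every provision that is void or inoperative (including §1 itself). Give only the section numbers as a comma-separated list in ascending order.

§1 is struck. The whole of §2 is the escalation of the operating-expense charge, defined by reference to §1, so §2 cannot stand once §1 is removed. The only function of §3 is the acknowledgement condition for §2, so it cannot stand once §2 is removed. §4 does nothing except set the carve-out from the acknowledgement condition for §2 by reference to §3; with §3 gone it has no independent effect and is inoperative. §5 makes §4 an essential term, and §4 has been rendered inoperative by the cascade; under §5, the entire Lease is therefore void. No provision of the Lease survives.

1, 2, 3, 4, 5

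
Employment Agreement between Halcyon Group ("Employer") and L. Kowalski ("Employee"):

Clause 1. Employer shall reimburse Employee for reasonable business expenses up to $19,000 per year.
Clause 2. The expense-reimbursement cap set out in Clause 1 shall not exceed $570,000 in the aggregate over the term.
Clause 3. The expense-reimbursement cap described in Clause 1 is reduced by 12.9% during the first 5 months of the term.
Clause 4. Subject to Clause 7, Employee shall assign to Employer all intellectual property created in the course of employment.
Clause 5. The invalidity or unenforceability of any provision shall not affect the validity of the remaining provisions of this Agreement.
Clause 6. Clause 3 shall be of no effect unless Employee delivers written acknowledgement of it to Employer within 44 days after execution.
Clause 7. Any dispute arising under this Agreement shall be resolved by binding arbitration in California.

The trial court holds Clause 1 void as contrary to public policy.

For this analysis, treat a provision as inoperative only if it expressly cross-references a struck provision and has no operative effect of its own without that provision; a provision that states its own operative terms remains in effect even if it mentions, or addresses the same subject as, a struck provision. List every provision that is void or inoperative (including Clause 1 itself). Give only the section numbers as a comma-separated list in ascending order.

1, 2, 3, 6

Clause 1 is struck. The whole of Clause 2 is the aggregate cap on the expense-reimbursement cap, defined by reference to Clause 1, so Clause 2 cannot stand once Clause 1 is removed. Clause 3 operates only by reference to Clause 1, so it falls with Clause 1. Clause 6 merely fixes the acknowledgement condition for Clause 3; with Clause 3 gone it has nothing to operate on and falls away. Under the severability clause in Clause 5, the remaining provisions continue in force. That leaves Clause 4, Clause 5, and Clause 7 in effect.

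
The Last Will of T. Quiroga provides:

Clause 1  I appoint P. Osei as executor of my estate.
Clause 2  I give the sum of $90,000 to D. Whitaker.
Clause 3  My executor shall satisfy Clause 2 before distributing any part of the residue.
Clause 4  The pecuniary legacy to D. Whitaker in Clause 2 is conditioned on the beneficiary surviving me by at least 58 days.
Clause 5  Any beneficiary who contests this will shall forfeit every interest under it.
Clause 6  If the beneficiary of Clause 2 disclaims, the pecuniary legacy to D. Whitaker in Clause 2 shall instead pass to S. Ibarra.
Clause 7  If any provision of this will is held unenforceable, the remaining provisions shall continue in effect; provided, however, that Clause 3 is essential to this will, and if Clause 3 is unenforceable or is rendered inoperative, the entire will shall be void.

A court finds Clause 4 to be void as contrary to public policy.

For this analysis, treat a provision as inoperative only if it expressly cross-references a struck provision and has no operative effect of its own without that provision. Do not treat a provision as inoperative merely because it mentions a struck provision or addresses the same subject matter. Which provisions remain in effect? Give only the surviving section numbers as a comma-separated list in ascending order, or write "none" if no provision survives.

Clause 4 is struck. No other provision's operative terms depend on Clause 4. Clause 7 makes Clause 3 an essential term, but Clause 3 is unaffected, so the severability proviso in Clause 7 preserves the remaining provisions. That leaves Clause 1, Clause 2, Clause 3, Clause 5, Clause 6, and Clause 7 in effect.

1, 2, 3, 5, 6, 7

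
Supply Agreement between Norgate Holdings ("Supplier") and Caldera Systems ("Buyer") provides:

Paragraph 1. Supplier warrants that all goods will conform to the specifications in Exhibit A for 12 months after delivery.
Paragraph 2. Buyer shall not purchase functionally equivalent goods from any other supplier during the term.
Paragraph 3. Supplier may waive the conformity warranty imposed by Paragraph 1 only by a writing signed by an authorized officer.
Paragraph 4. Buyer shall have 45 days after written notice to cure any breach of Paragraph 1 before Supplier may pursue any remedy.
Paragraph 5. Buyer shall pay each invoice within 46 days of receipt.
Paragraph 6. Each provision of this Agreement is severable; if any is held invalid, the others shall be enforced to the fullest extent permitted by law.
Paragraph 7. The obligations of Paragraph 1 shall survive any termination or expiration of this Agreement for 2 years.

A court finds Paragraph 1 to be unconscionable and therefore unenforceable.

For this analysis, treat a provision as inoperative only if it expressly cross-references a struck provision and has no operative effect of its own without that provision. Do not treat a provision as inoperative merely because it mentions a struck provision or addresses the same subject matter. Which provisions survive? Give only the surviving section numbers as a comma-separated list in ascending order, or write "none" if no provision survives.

2, 5, 6

Paragraph 1 is struck. The only function of Paragraph 3 is the waiver condition for Paragraph 1, so it cannot stand once Paragraph 1 is removed. The only function of Paragraph 4 is the cure period for breach of Paragraph 1, so it cannot stand once Paragraph 1 is removed. Paragraph 7 has no operative effect of its own apart from Paragraph 1 and is therefore inoperative. Paragraph 6 is a severability clause and preserves every provision that can still be given independent effect. Paragraph 2, Paragraph 5, and Paragraph 6 remain in effect.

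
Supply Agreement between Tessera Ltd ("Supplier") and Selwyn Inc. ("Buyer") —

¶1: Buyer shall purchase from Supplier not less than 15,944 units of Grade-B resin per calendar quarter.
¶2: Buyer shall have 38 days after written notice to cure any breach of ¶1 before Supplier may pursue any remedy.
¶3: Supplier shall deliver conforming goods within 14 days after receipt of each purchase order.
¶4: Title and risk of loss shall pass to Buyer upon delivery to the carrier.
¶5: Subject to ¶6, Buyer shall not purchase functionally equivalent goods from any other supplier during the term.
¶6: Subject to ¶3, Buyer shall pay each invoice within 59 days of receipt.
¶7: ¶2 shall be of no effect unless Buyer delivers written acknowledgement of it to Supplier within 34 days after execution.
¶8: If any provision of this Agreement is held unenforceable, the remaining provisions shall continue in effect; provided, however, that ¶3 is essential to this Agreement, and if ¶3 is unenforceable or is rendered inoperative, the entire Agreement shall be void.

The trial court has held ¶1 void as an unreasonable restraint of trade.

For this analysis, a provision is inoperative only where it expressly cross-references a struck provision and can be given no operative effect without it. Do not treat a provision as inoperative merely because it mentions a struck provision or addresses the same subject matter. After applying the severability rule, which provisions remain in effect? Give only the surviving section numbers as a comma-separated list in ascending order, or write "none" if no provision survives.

3, 4, 5, 6, 8

¶1 is struck. ¶2 merely fixes the cure period for breach of ¶1; with ¶1 gone it has nothing to operate on and falls away. ¶7 operates only by reference to ¶2, so it falls with ¶2. ¶8 makes ¶3 an essential term, but ¶3 is unaffected, so the severability proviso in ¶8 preserves the remaining provisions. The provisions still in force are ¶3, ¶4, ¶5, ¶6, and ¶8.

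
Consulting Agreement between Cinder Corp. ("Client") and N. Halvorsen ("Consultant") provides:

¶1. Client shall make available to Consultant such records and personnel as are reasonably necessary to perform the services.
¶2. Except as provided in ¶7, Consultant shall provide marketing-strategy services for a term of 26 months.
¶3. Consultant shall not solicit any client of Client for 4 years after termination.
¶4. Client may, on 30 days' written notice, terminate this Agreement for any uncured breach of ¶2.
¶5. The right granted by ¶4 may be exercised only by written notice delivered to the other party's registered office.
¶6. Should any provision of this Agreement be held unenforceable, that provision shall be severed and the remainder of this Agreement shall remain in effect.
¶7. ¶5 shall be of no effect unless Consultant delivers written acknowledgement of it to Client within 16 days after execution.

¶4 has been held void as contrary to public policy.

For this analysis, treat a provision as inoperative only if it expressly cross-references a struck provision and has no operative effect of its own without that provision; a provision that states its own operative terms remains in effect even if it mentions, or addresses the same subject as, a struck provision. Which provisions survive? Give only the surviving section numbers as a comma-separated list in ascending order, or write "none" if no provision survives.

1, 2, 3, 6

¶4 is struck. ¶5 has no operative effect of its own apart from ¶4 and is therefore inoperative. ¶7 operates only by reference to ¶5, so it falls with ¶5. Although ¶2 refers to ¶7, its operative terms do not depend on ¶7, so it remains in effect. Under the severability clause in ¶6, the remaining provisions continue in force. The provisions still in force are ¶1, ¶2, ¶3, and ¶6.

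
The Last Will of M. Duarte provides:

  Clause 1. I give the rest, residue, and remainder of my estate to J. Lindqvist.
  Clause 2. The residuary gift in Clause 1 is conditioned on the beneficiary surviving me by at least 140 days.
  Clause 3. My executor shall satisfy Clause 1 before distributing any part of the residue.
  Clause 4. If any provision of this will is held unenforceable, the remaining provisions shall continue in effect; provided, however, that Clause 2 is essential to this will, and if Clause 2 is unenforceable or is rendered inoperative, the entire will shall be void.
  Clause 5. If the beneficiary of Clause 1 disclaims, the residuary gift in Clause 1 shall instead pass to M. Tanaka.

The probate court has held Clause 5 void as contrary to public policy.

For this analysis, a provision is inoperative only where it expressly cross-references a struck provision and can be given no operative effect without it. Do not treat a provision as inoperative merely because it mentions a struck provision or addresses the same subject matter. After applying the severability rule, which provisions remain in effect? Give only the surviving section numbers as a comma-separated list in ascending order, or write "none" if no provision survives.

Clause 5 is struck. No other provision's operative terms depend on Clause 5. Clause 4 makes Clause 2 an essential term, but Clause 2 is unaffected, so the severability proviso in Clause 4 preserves the remaining provisions. That leaves Clause 1, Clause 2, Clause 3, and Clause 4 in effect.

1, 2, 3, 4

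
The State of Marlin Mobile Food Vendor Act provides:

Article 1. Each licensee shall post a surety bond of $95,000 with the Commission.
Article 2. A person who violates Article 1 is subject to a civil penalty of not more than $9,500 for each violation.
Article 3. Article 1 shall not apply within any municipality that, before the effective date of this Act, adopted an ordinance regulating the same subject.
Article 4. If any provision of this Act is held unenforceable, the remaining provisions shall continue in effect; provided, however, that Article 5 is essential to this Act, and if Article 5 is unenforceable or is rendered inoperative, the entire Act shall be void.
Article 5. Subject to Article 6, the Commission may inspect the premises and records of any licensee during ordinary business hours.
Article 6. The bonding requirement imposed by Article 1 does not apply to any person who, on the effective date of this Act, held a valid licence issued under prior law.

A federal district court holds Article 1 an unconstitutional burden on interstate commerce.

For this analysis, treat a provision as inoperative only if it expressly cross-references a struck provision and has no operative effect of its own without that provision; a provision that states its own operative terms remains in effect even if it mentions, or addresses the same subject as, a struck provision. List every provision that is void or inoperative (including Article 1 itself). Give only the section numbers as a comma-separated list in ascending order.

1, 2, 3, 6

Article 1 is struck. Article 2 has no operative effect of its own apart from Article 1 and is therefore inoperative. Article 3 merely fixes the local-preemption carve-out from Article 1; with Article 1 gone it has nothing to operate on and falls away. Article 6 operates only by reference to Article 1, so it falls with Article 1. Article 5 mentions Article 6 but its own obligation stands independently of Article 6, so Article 5 is not affected. Article 4 makes Article 5 an essential term, but Article 5 is unaffected, so the severability proviso in Article 4 preserves the remaining provisions. That leaves Article 4 and Article 5 in effect.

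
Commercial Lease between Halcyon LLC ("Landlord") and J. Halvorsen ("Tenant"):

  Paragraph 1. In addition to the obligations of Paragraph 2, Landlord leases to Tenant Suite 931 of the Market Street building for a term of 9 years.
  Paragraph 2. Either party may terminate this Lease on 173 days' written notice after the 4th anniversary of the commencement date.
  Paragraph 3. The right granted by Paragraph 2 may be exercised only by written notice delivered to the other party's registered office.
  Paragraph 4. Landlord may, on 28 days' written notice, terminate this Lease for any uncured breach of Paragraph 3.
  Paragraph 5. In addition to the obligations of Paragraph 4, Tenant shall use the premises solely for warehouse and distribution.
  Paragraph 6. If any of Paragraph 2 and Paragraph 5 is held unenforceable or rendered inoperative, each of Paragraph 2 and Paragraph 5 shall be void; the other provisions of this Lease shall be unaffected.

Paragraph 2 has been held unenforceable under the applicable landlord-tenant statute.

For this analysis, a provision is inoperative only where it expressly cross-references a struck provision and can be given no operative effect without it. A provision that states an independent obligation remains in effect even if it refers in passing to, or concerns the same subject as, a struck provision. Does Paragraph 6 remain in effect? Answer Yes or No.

Paragraph 2 is struck. Paragraph 3 merely fixes the notice requirement for Paragraph 2; with Paragraph 2 gone it has nothing to operate on and falls away. Paragraph 4 operates only by reference to Paragraph 3, so it falls with Paragraph 3. Paragraph 1 mentions Paragraph 2 but its own obligation stands independently of Paragraph 2, so Paragraph 1 is not affected. Paragraph 6 declares Paragraph 2 and Paragraph 5 mutually dependent; since one of them has fallen, all of them are of no effect. That brings down Paragraph 5 as well. The remainder continues in force under Paragraph 6. That leaves Paragraph 1 and Paragraph 6 in effect. Paragraph 6 is among the surviving provisions, so the answer is yes.

Yes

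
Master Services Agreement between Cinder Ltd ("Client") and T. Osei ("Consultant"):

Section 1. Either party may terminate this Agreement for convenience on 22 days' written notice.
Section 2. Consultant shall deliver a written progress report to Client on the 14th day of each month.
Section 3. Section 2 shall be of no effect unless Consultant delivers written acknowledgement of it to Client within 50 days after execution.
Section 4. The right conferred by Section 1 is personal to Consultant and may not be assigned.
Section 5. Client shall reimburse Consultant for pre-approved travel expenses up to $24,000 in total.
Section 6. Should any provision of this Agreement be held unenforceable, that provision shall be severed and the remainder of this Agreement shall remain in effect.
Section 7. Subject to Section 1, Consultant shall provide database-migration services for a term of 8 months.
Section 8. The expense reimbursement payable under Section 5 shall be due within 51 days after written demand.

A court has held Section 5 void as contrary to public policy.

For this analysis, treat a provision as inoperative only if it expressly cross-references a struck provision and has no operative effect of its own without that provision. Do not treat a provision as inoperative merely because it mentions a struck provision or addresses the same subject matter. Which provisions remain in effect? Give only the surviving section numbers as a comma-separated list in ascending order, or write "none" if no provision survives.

1, 2, 3, 4, 6, 7

Section 5 is struck. Section 8 does nothing except set the payment deadline for the expense reimbursement by reference to Section 5; with Section 5 gone it has no independent effect and is inoperative. Section 6 is a severability clause and preserves every provision that can still be given independent effect. Section 1, Section 2, Section 3, Section 4, Section 6, and Section 7 remain in effect.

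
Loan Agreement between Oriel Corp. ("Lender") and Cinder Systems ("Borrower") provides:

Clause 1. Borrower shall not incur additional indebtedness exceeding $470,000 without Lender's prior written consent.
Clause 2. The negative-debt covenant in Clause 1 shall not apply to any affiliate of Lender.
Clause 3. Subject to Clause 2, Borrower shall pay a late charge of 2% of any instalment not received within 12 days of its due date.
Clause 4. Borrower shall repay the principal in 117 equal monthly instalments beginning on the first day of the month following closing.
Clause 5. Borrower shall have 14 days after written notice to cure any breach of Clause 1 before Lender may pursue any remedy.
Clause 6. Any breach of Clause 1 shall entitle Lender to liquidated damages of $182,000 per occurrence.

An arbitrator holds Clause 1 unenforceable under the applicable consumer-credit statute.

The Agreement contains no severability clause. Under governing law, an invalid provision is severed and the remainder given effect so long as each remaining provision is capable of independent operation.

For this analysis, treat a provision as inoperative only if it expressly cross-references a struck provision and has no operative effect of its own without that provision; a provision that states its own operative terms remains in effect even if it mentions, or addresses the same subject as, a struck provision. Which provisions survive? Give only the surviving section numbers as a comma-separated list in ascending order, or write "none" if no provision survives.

3, 4

Clause 1 is struck. Clause 2 has no operative effect of its own apart from Clause 1 and is therefore inoperative. Clause 5 merely fixes the cure period for breach of Clause 1; with Clause 1 gone it has nothing to operate on and falls away. The whole of Clause 6 is the liquidated-damages amount, defined by reference to Clause 1, so Clause 6 cannot stand once Clause 1 is removed. Although Clause 3 refers to Clause 2, its operative terms do not depend on Clause 2, so it remains in effect. With no severability clause, the stated default rule severs what cannot stand and enforces each remaining provision that can operate on its own. That leaves Clause 3 and Clause 4 in effect.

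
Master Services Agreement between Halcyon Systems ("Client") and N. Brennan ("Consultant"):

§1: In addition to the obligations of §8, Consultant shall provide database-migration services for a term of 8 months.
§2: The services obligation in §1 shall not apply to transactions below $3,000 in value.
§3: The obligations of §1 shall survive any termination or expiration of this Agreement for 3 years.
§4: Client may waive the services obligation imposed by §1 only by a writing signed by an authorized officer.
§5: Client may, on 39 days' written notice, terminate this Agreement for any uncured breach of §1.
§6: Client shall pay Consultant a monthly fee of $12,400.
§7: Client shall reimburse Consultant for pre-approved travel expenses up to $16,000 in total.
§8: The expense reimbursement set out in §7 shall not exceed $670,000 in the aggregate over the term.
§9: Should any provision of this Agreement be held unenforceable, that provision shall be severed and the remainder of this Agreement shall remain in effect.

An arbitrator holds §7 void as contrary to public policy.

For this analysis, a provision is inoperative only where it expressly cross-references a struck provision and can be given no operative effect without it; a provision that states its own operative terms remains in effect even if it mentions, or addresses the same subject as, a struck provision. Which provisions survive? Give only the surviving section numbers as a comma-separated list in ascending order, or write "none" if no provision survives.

1, 2, 3, 4, 5, 6, 9

§7 is struck. §8 has no operative effect of its own apart from §7 and is therefore inoperative. Although §1 refers to §8, its operative terms do not depend on §8, so it remains in effect. Under the severability clause in §9, the remaining provisions continue in force. That leaves §1, §2, §3, §4, §5, §6, and §9 in effect.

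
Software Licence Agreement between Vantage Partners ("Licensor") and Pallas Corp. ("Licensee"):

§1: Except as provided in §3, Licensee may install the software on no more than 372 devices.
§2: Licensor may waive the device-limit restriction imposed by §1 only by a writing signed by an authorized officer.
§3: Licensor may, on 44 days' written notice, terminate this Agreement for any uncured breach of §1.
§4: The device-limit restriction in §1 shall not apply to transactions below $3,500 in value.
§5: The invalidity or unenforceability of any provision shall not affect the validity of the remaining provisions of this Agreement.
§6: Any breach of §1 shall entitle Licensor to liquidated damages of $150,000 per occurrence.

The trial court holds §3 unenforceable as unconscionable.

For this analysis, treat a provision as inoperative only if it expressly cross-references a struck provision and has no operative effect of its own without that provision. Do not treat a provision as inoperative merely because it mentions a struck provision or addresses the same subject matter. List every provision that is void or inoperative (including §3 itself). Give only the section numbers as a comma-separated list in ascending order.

3

§3 is struck. Although §1 refers to §3, its operative terms do not depend on §3, so it remains in effect. Nothing else in the Agreement is defined by reference to §3. §5 is a severability clause and preserves every provision that can still be given independent effect. That leaves §1, §2, §4, §5, and §6 in effect.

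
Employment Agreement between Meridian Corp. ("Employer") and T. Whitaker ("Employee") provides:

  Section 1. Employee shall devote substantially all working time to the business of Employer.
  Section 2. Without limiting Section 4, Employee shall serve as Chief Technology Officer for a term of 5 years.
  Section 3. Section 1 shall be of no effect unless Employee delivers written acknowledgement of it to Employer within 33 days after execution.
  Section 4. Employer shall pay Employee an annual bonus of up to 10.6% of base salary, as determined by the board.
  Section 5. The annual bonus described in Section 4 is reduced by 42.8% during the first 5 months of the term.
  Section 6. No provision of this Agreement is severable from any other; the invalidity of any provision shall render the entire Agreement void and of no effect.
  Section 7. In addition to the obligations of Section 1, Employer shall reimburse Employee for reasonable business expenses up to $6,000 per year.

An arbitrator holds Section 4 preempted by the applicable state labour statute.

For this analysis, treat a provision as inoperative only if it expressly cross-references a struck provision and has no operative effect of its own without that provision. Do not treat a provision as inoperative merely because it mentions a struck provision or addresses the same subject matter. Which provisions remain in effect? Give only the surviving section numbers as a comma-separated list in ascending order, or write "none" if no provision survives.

Section 4 is struck. Section 5 has no operative effect of its own apart from Section 4 and is therefore inoperative. Section 6 provides that the Agreement is not severable, so the invalidity of any one provision voids the entire Agreement. No provision of the Agreement survives.

none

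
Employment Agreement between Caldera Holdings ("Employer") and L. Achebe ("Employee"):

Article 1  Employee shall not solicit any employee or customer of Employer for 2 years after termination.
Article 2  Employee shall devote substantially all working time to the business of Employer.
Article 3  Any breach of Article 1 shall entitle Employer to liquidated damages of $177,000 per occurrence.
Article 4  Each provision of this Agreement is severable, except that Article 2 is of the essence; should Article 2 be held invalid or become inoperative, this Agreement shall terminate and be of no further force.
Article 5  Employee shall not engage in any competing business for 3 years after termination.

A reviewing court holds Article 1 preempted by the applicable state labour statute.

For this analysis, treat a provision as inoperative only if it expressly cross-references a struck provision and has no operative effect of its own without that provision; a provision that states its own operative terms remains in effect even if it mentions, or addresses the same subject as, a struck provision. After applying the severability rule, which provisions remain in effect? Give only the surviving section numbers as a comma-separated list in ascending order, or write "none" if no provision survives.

Article 1 is struck. Article 3 operates only by reference to Article 1, so it falls with Article 1. Article 4 makes Article 2 an essential term, but Article 2 is unaffected, so the severability proviso in Article 4 preserves the remaining provisions. That leaves Article 2, Article 4, and Article 5 in effect.

2, 4, 5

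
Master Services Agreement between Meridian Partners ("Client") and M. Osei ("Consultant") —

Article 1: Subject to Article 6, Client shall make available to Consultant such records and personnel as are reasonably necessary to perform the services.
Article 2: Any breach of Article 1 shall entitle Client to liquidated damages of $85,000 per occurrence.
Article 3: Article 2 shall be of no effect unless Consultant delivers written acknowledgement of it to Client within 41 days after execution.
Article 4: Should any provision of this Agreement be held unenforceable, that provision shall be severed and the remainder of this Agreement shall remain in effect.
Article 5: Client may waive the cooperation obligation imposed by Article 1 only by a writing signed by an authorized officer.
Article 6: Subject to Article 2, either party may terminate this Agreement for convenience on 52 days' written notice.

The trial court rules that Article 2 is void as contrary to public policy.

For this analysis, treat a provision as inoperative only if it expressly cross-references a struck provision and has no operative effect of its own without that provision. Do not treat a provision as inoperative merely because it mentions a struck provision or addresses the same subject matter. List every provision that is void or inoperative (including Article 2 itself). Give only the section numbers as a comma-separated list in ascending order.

Article 2 is struck. Article 3 has no operative effect of its own apart from Article 2 and is therefore inoperative. Article 6 mentions Article 2 but its own obligation stands independently of Article 2, so Article 6 is not affected. Article 4 is a severability clause and preserves every provision that can still be given independent effect. The provisions still in force are Article 1, Article 4, Article 5, and Article 6.

2, 3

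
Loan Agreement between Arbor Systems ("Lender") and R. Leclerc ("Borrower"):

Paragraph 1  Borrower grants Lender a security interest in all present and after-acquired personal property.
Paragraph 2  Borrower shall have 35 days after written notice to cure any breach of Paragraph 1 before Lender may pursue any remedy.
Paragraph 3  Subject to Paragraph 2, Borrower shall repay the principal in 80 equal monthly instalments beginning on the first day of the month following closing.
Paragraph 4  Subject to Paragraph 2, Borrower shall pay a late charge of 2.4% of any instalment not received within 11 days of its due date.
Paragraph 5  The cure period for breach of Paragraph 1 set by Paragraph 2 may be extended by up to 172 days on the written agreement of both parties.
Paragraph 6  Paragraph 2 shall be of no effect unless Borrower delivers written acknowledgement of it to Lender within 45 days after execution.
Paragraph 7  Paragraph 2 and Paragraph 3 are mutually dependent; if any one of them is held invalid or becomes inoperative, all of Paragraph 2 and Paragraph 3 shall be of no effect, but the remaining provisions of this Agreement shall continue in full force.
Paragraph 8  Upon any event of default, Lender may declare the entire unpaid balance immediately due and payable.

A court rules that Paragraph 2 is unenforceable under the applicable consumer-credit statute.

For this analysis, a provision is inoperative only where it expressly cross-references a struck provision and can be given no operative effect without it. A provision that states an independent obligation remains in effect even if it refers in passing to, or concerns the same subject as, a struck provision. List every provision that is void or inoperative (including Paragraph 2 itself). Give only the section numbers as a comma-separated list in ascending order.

2, 3, 5, 6

Paragraph 2 is struck. Paragraph 5 does nothing except set the extension of the cure period for breach of Paragraph 1 by reference to Paragraph 2; with Paragraph 2 gone it has no independent effect and is inoperative. The only function of Paragraph 6 is the acknowledgement condition for Paragraph 2, so it cannot stand once Paragraph 2 is removed. Paragraph 4 mentions Paragraph 2 but its own obligation stands independently of Paragraph 2, so Paragraph 4 is not affected. Paragraph 7 declares Paragraph 2 and Paragraph 3 mutually dependent; since one of them has fallen, all of them are of no effect. That brings down Paragraph 3 as well. The remainder continues in force under Paragraph 7. That leaves Paragraph 1, Paragraph 4, Paragraph 7, and Paragraph 8 in effect.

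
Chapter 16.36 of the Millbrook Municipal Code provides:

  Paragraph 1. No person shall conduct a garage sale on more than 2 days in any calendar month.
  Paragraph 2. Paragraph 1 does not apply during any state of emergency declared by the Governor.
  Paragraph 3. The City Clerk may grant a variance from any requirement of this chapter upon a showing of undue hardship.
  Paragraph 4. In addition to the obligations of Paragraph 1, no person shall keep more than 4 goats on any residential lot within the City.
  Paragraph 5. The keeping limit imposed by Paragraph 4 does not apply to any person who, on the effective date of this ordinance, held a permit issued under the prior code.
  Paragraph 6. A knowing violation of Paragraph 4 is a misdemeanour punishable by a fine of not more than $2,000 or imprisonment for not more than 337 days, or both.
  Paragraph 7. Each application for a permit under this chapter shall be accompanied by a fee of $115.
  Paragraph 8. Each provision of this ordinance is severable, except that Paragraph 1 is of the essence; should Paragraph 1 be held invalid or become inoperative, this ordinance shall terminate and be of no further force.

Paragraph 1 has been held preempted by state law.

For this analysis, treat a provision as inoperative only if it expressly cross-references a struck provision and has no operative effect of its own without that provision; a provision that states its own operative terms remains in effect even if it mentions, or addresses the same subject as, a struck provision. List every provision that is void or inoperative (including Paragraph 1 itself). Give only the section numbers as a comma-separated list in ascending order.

1, 2, 3, 4, 5, 6, 7, 8

Paragraph 1 is struck. The only function of Paragraph 2 is the emergency suspension of Paragraph 1, so it cannot stand once Paragraph 1 is removed. Paragraph 8 makes Paragraph 1 an essential term, and Paragraph 1 is the provision held invalid; under Paragraph 8, the entire ordinance is therefore void. No provision of the ordinance survives.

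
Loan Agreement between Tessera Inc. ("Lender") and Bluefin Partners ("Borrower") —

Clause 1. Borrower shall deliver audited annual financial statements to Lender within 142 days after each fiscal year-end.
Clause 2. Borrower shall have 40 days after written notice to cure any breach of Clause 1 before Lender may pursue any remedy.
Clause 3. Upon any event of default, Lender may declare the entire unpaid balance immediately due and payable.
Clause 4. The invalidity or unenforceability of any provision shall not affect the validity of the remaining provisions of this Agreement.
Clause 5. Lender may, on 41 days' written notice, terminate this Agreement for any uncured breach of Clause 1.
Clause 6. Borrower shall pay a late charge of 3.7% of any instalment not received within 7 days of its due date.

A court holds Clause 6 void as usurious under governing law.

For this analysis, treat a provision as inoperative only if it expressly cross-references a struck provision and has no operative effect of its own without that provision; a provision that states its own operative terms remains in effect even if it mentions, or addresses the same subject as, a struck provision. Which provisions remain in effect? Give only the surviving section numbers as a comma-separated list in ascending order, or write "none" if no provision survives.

Clause 6 is struck. Nothing else in the Agreement is defined by reference to Clause 6. Clause 4 is a severability clause and preserves every provision that can still be given independent effect. The provisions still in force are Clause 1, Clause 2, Clause 3, Clause 4, and Clause 5.

1, 2, 3, 4, 5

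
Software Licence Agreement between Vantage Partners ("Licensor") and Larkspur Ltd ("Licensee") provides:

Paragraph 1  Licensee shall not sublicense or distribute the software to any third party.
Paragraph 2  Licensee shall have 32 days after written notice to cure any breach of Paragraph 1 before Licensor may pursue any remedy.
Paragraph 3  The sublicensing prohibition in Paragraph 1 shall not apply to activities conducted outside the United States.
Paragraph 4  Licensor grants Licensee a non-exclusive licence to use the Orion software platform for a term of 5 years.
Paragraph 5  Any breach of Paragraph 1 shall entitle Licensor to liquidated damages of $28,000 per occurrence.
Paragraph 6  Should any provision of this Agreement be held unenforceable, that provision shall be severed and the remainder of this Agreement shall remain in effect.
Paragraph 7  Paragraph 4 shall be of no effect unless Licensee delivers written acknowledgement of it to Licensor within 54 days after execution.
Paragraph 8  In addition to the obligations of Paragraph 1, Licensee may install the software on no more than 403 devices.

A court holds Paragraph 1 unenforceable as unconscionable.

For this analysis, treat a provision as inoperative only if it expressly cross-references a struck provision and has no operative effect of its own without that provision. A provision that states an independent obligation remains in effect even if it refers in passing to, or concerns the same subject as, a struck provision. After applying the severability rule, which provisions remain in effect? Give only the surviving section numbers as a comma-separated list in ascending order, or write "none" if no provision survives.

4, 6, 7, 8

Paragraph 1 is struck. Paragraph 2 merely fixes the cure period for breach of Paragraph 1; with Paragraph 1 gone it has nothing to operate on and falls away. Paragraph 3 operates only by reference to Paragraph 1, so it falls with Paragraph 1. Paragraph 5 operates only by reference to Paragraph 1, so it falls with Paragraph 1. Although Paragraph 8 refers to Paragraph 1, its operative terms do not depend on Paragraph 1, so it remains in effect. Under the severability clause in Paragraph 6, the remaining provisions continue in force. That leaves Paragraph 4, Paragraph 6, Paragraph 7, and Paragraph 8 in effect.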